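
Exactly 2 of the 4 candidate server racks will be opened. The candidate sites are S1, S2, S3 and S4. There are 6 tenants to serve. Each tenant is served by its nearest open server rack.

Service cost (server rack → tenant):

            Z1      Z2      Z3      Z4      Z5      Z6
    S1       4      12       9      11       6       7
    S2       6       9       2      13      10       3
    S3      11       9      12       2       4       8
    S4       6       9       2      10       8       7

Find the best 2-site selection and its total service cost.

Choose S2 and S3; total service cost 26.

With exactly 2 open, each tenant uses its cheapest among the chosen.
{S2, S3}: Z1→S2 6, Z2→S2 9, Z3→S2 2, Z4→S3 2, Z5→S3 4, Z6→S2 3. Service cost 26.
{S3, S4}: service cost 30
{S1, S2}: service cost 35
Among all 6 size-2 choices, {S2, S3} is lowest.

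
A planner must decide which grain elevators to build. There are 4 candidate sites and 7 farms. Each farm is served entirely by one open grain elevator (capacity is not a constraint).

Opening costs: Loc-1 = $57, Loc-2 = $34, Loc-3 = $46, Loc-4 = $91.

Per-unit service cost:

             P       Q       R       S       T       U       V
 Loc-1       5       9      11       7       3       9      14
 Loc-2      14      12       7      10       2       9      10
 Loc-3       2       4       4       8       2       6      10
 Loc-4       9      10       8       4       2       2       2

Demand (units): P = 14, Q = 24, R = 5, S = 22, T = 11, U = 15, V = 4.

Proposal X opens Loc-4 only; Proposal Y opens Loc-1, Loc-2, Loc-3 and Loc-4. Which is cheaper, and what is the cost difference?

Proposal X: {Loc-4}: P→Loc-4 9·14=126, Q→Loc-4 10·24=240, R→Loc-4 8·5=40, S→Loc-4 4·22=88, T→Loc-4 2·11=22, U→Loc-4 2·15=30, V→Loc-4 2·4=8. Service 554; fixed 91; total 645.
Proposal Y: {Loc-1, Loc-2, Loc-3, Loc-4}: P→Loc-3 2·14=28, Q→Loc-3 4·24=96, R→Loc-3 4·5=20, S→Loc-4 4·22=88, T→Loc-2 2·11=22, U→Loc-4 2·15=30, V→Loc-4 2·4=8. Service 292; fixed 228; total 520.
Difference: |645 − 520| = 125.

Proposal Y is cheaper by 125.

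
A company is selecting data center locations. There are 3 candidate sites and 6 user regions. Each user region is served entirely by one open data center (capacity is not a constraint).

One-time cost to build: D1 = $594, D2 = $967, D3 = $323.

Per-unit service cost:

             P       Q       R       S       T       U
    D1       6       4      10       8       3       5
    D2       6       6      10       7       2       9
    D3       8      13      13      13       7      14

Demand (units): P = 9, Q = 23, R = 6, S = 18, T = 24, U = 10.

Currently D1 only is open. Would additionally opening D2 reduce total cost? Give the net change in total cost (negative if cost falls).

Current service cost with {D1}: 472.
Adding D2: each user region re-picks its cheapest; new service cost 430, saving 42.
Extra fixed cost: 967. Net change = 967 − 42 = 925.
(Totals: 1066 → 1991.)

No — net change +925 (cost rises by 925).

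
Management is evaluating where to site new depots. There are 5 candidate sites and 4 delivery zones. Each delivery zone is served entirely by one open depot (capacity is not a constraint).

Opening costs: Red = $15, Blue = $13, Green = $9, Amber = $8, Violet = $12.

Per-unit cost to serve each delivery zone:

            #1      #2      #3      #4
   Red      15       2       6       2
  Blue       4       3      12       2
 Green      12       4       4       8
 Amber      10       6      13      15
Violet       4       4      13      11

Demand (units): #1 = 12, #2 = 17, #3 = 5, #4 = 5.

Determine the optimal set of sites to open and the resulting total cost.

Open Red, Green and Violet; minimum total cost 148.

For any fixed open set, each delivery zone goes to its cheapest open site; total = fixed + service.
{Red, Green, Violet}: #1→Violet 4·12=48, #2→Red 2·17=34, #3→Green 4·5=20, #4→Red 2·5=10. Service 112; fixed 36; total 148.
{Red, Blue, Green}: service 112 + fixed 37 = 149
{Red, Violet}: #1→Violet 4·12=48, #2→Red 2·17=34, #3→Red 6·5=30, #4→Red 2·5=10. Service 122; fixed 27; total 149.
{Red, Blue, Green, Amber, Violet}: service 112 + fixed 57 = 169
No other subset beats 148.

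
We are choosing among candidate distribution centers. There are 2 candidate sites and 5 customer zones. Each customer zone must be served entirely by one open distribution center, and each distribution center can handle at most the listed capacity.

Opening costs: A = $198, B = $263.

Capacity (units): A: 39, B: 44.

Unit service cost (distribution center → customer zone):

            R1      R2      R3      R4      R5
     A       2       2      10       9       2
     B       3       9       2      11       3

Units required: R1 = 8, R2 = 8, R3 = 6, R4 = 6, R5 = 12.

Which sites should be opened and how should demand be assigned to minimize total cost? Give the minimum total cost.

Minimum total cost: 473

Open {B}: R1→B 3·8=24, R2→B 9·8=72, R3→B 2·6=12, R4→B 11·6=66, R5→B 3·12=36.
Loads: B carries 40/44. Service 210; fixed 263; total 473.
Next best feasible plan costs 583.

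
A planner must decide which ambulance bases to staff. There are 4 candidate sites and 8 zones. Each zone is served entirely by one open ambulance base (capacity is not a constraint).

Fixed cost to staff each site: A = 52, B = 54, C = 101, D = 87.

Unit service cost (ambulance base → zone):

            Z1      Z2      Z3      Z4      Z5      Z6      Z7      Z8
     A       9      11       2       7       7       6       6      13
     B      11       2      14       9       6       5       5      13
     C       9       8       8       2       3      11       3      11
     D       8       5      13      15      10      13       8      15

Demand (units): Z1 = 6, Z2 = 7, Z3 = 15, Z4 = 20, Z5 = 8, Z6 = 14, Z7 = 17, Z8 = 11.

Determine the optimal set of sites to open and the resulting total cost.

Open A, B and C; minimum total cost 611.

For any fixed open set, each zone goes to its cheapest open site; total = fixed + service.
{A, B, C}: Z1→A 9·6=54, Z2→B 2·7=14, Z3→A 2·15=30, Z4→C 2·20=40, Z5→C 3·8=24, Z6→B 5·14=70, Z7→C 3·17=51, Z8→C 11·11=121. Service 404; fixed 207; total 611.
{A, C}: Z1→A 9·6=54, Z2→C 8·7=56, Z3→A 2·15=30, Z4→C 2·20=40, Z5→C 3·8=24, Z6→A 6·14=84, Z7→C 3·17=51, Z8→C 11·11=121. Service 460; fixed 153; total 613.
{B, C}: service 494 + fixed 155 = 649
{A, B, C, D}: service 398 + fixed 294 = 692
No other subset beats 611.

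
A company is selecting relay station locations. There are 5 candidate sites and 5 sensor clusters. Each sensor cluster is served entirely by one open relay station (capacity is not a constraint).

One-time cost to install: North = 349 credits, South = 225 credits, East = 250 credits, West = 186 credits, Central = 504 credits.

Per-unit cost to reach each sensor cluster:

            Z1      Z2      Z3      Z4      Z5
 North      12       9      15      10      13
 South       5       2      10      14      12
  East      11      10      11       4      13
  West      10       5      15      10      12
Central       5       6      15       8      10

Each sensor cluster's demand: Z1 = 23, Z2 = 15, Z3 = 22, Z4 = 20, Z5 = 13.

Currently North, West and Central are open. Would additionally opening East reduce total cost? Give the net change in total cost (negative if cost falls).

Current service cost with {North, West, Central}: 810.
Adding East: each sensor cluster re-picks its cheapest; new service cost 642, saving 168.
Extra fixed cost: 250. Net change = 250 − 168 = 82.
(Totals: 1849 → 1931.)

No — net change +82 (cost rises by 82).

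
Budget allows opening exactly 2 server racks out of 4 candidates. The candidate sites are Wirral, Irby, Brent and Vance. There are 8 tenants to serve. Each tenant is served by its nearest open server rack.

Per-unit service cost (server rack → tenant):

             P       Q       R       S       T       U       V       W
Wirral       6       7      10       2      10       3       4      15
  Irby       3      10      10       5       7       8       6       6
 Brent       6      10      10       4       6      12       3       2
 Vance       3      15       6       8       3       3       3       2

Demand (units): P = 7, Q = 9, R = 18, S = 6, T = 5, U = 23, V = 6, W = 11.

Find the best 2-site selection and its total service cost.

With exactly 2 open, each tenant uses its cheapest among the chosen.
{Wirral, Vance}: P→Vance 3·7=21, Q→Wirral 7·9=63, R→Vance 6·18=108, S→Wirral 2·6=12, T→Vance 3·5=15, U→Wirral 3·23=69, V→Vance 3·6=18, W→Vance 2·11=22. Service cost 328.
{Brent, Vance}: service cost 367
{Irby, Vance}: service cost 373
Among all 6 size-2 choices, {Wirral, Vance} is lowest.

Choose Wirral and Vance; total service cost 328.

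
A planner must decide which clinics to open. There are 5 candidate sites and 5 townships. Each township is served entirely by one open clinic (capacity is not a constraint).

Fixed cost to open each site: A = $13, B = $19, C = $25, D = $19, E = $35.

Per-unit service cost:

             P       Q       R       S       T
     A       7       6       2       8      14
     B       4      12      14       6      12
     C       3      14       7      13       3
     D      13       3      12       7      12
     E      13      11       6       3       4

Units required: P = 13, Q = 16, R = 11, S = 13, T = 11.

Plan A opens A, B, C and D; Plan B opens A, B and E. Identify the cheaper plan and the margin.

Plan A: {A, B, C, D}: P→C 3·13=39, Q→D 3·16=48, R→A 2·11=22, S→B 6·13=78, T→C 3·11=33. Service 220; fixed 76; total 296.
Plan B: {A, B, E}: P→B 4·13=52, Q→A 6·16=96, R→A 2·11=22, S→E 3·13=39, T→E 4·11=44. Service 253; fixed 67; total 320.
Difference: |296 − 320| = 24.

Plan A is cheaper by 24.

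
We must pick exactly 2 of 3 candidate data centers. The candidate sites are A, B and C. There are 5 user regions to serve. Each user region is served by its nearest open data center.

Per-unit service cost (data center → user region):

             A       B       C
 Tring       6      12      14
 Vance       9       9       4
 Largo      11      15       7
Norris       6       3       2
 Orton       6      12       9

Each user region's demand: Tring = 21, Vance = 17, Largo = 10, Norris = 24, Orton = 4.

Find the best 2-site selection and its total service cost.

Choose A and C; total service cost 336.

With exactly 2 open, each user region uses its cheapest among the chosen.
{A, C}: Tring→A 6·21=126, Vance→C 4·17=68, Largo→C 7·10=70, Norris→C 2·24=48, Orton→A 6·4=24. Service cost 336.
{B, C}: service cost 474
{A, B}: service cost 485
Among all 3 size-2 choices, {A, C} is lowest.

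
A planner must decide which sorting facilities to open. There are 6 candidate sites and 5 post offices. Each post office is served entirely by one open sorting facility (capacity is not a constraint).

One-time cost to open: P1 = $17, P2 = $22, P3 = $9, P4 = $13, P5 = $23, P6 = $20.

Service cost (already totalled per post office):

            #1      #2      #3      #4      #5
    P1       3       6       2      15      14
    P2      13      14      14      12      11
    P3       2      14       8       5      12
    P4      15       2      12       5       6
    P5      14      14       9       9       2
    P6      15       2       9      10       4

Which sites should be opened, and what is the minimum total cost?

Open P3 and P4; minimum total cost 45.

For any fixed open set, each post office goes to its cheapest open site; total = fixed + service.
{P3, P4}: #1→P3 2, #2→P4 2, #3→P3 8, #4→P3 5, #5→P4 6. Service 23; fixed 22; total 45.
{P1, P4}: #1→P1 3, #2→P4 2, #3→P1 2, #4→P4 5, #5→P4 6. Service 18; fixed 30; total 48.
{P3}: service 41 + fixed 9 = 50
{P1, P2, P3, P4, P5, P6}: service 13 + fixed 104 = 117
No other subset beats 45.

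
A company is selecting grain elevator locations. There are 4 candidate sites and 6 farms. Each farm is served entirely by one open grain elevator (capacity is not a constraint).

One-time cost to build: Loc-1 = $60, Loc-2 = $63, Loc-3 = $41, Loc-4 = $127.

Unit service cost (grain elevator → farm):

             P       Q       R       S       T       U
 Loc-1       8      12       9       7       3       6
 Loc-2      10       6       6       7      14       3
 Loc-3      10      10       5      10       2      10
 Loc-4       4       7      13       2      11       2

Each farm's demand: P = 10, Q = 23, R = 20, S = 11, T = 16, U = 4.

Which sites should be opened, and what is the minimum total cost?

For any fixed open set, each farm goes to its cheapest open site; total = fixed + service.
{Loc-3, Loc-4}: P→Loc-4 4·10=40, Q→Loc-4 7·23=161, R→Loc-3 5·20=100, S→Loc-4 2·11=22, T→Loc-3 2·16=32, U→Loc-4 2·4=8. Service 363; fixed 168; total 531.
{Loc-2, Loc-3}: P→Loc-2 10·10=100, Q→Loc-2 6·23=138, R→Loc-3 5·20=100, S→Loc-2 7·11=77, T→Loc-3 2·16=32, U→Loc-2 3·4=12. Service 459; fixed 104; total 563.
{Loc-2, Loc-3, Loc-4}: service 340 + fixed 231 = 571
{Loc-1, Loc-2, Loc-3, Loc-4}: service 340 + fixed 291 = 631
(All 15 nonempty subsets were checked; Loc-3 and Loc-4 is lowest.)

Open Loc-3 and Loc-4; minimum total cost 531.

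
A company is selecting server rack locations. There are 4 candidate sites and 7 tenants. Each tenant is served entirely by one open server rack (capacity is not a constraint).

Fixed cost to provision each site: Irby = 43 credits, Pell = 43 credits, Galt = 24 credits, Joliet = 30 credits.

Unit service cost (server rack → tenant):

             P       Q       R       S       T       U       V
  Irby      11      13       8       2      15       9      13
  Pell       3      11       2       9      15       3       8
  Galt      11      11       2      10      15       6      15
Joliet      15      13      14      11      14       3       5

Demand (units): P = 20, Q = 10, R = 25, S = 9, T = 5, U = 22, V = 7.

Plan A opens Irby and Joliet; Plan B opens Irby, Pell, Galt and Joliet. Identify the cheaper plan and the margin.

Plan B is cheaper by 263.

Plan A: {Irby, Joliet}: P→Irby 11·20=220, Q→Irby 13·10=130, R→Irby 8·25=200, S→Irby 2·9=18, T→Joliet 14·5=70, U→Joliet 3·22=66, V→Joliet 5·7=35. Service 739; fixed 73; total 812.
Plan B: {Irby, Pell, Galt, Joliet}: P→Pell 3·20=60, Q→Pell 11·10=110, R→Pell 2·25=50, S→Irby 2·9=18, T→Joliet 14·5=70, U→Pell 3·22=66, V→Joliet 5·7=35. Service 409; fixed 140; total 549.
Difference: |812 − 549| = 263.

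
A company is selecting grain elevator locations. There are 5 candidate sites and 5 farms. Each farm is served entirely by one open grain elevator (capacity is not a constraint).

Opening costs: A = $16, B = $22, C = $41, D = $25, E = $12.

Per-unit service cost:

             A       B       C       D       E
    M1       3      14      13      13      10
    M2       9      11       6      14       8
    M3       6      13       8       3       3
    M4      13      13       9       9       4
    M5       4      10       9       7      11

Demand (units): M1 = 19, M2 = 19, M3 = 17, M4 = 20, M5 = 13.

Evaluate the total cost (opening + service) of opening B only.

Each farm is assigned to its cheapest site among the open ones.
{B}: M1→B 14·19=266, M2→B 11·19=209, M3→B 13·17=221, M4→B 13·20=260, M5→B 10·13=130. Service 1086; fixed 22; total 1108.

Total cost: 1108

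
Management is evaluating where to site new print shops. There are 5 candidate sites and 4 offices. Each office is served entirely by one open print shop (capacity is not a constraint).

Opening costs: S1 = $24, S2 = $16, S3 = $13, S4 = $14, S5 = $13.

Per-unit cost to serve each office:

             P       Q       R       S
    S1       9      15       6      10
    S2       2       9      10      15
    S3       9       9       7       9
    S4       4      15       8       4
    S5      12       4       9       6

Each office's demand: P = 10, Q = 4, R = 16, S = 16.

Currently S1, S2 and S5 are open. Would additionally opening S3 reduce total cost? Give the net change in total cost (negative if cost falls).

Current service cost with {S1, S2, S5}: 228.
Adding S3: each office re-picks its cheapest; new service cost 228, saving 0.
Extra fixed cost: 13. Net change = 13 − 0 = 13.
(Totals: 281 → 294.)

No — net change +13 (cost rises by 13).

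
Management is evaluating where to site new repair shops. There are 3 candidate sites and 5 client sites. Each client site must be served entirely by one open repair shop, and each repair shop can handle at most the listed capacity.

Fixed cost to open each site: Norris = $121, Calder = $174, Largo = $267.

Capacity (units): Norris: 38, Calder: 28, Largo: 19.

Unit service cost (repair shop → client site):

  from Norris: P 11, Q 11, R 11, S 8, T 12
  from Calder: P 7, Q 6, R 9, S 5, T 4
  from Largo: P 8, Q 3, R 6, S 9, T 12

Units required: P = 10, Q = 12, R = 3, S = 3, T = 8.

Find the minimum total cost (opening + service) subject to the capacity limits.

Open {Norris}: P→Norris 11·10=110, Q→Norris 11·12=132, R→Norris 11·3=33, S→Norris 8·3=24, T→Norris 12·8=96.
Loads: Norris carries 36/38. Service 395; fixed 121; total 516.
Next best feasible plan costs 551.

Minimum total cost: 516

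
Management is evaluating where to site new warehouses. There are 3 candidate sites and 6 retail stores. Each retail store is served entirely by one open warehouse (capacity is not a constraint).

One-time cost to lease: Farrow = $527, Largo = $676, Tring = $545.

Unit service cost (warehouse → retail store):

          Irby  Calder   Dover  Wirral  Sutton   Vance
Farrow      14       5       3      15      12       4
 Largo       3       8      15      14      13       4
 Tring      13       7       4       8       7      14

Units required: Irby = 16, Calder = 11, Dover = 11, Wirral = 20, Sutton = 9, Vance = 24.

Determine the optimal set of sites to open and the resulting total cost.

Open Farrow only; minimum total cost 1343.

For any fixed open set, each retail store goes to its cheapest open site; total = fixed + service.
{Farrow}: Irby→Farrow 14·16=224, Calder→Farrow 5·11=55, Dover→Farrow 3·11=33, Wirral→Farrow 15·20=300, Sutton→Farrow 12·9=108, Vance→Farrow 4·24=96. Service 816; fixed 527; total 1343.
{Tring}: service 888 + fixed 545 = 1433
{Largo}: service 794 + fixed 676 = 1470
{Farrow, Largo, Tring}: service 455 + fixed 1748 = 2203
No other subset beats 1343.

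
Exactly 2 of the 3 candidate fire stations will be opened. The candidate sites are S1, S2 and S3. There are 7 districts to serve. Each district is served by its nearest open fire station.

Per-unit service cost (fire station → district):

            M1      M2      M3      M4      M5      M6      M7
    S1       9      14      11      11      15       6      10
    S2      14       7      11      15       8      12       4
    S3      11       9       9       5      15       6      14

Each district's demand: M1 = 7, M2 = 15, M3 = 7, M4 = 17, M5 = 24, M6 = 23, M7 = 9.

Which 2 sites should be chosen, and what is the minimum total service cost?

With exactly 2 open, each district uses its cheapest among the chosen.
{S2, S3}: M1→S3 11·7=77, M2→S2 7·15=105, M3→S3 9·7=63, M4→S3 5·17=85, M5→S2 8·24=192, M6→S3 6·23=138, M7→S2 4·9=36. Service cost 696.
{S1, S2}: service cost 798
{S1, S3}: service cost 934
Among all 3 size-2 choices, {S2, S3} is lowest.

Choose S2 and S3; total service cost 696.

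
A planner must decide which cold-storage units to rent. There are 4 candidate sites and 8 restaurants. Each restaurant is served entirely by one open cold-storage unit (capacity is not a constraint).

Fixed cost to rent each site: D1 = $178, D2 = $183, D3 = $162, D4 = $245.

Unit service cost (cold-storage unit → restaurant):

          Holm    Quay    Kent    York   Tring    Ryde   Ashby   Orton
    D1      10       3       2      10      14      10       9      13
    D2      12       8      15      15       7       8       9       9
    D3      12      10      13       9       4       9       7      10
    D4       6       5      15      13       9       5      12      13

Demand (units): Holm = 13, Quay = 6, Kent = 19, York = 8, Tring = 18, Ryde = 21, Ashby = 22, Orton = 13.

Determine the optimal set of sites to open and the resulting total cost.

Open D1 and D3; minimum total cost 1143.

For any fixed open set, each restaurant goes to its cheapest open site; total = fixed + service.
{D1, D3}: Holm→D1 10·13=130, Quay→D1 3·6=18, Kent→D1 2·19=38, York→D3 9·8=72, Tring→D3 4·18=72, Ryde→D3 9·21=189, Ashby→D3 7·22=154, Orton→D3 10·13=130. Service 803; fixed 340; total 1143.
{D1, D2}: Holm→D1 10·13=130, Quay→D1 3·6=18, Kent→D1 2·19=38, York→D1 10·8=80, Tring→D2 7·18=126, Ryde→D2 8·21=168, Ashby→D1 9·22=198, Orton→D2 9·13=117. Service 875; fixed 361; total 1236.
{D3}: Holm→D3 12·13=156, Quay→D3 10·6=60, Kent→D3 13·19=247, York→D3 9·8=72, Tring→D3 4·18=72, Ryde→D3 9·21=189, Ashby→D3 7·22=154, Orton→D3 10·13=130. Service 1080; fixed 162; total 1242.
{D1, D2, D3, D4}: Holm→D4 6·13=78, Quay→D1 3·6=18, Kent→D1 2·19=38, York→D3 9·8=72, Tring→D3 4·18=72, Ryde→D4 5·21=105, Ashby→D3 7·22=154, Orton→D2 9·13=117. Service 654; fixed 768; total 1422.
(All 15 nonempty subsets were checked; D1 and D3 is lowest.)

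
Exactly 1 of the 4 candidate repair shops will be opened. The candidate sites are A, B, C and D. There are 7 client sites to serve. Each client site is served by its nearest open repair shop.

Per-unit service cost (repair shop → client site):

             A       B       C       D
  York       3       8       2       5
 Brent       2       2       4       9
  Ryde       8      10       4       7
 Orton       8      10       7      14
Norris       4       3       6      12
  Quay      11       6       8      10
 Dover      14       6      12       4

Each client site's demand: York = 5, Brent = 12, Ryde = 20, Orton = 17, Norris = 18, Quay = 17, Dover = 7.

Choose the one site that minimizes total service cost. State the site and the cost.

Choose C only; total service cost 585.

With exactly 1 open, each client site uses its cheapest among the chosen.
{C}: York→C 2·5=10, Brent→C 4·12=48, Ryde→C 4·20=80, Orton→C 7·17=119, Norris→C 6·18=108, Quay→C 8·17=136, Dover→C 12·7=84. Service cost 585.
{B}: service cost 632
{A}: service cost 692
Among all 4 size-1 choices, {C} is lowest.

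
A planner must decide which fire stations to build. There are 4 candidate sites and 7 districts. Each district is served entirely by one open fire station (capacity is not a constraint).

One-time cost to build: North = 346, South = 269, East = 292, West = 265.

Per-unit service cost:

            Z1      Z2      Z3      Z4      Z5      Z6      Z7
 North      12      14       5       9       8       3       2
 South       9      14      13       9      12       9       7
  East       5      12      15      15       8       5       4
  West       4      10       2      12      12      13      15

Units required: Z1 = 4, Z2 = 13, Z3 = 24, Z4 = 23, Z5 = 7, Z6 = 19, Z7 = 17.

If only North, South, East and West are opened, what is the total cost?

Total cost: 1720

Each district is assigned to its cheapest site among the open ones.
{North, South, East, West}: Z1→West 4·4=16, Z2→West 10·13=130, Z3→West 2·24=48, Z4→North 9·23=207, Z5→North 8·7=56, Z6→North 3·19=57, Z7→North 2·17=34. Service 548; fixed 1172; total 1720.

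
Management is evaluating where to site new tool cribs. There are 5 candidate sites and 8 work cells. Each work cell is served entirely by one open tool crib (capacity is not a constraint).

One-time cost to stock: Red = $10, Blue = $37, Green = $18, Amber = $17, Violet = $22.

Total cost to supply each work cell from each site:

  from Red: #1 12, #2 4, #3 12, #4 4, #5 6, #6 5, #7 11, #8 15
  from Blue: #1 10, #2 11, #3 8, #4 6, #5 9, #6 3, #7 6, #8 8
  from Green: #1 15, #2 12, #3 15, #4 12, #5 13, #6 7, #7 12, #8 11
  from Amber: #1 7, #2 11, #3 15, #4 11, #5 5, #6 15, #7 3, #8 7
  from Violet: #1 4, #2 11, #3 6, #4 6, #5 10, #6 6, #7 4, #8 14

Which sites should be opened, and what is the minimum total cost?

Open Red and Amber; minimum total cost 74.

For any fixed open set, each work cell goes to its cheapest open site; total = fixed + service.
{Red, Amber}: #1→Amber 7, #2→Red 4, #3→Red 12, #4→Red 4, #5→Amber 5, #6→Red 5, #7→Amber 3, #8→Amber 7. Service 47; fixed 27; total 74.
{Red}: #1→Red 12, #2→Red 4, #3→Red 12, #4→Red 4, #5→Red 6, #6→Red 5, #7→Red 11, #8→Red 15. Service 69; fixed 10; total 79.
{Red, Violet}: #1→Violet 4, #2→Red 4, #3→Violet 6, #4→Red 4, #5→Red 6, #6→Red 5, #7→Violet 4, #8→Violet 14. Service 47; fixed 32; total 79.
{Red, Blue, Green, Amber, Violet}: #1→Violet 4, #2→Red 4, #3→Violet 6, #4→Red 4, #5→Amber 5, #6→Blue 3, #7→Amber 3, #8→Amber 7. Service 36; fixed 104; total 140.
No other subset beats 74.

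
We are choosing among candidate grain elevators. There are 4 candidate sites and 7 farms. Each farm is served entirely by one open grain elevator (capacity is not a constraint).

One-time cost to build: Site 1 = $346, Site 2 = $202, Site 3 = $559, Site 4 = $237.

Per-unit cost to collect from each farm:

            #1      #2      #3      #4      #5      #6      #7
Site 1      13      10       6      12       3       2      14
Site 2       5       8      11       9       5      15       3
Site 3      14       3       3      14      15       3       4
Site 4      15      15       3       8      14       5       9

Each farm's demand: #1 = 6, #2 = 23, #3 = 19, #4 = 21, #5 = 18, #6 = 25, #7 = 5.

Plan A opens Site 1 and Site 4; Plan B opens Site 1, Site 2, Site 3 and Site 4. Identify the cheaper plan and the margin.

Plan A is cheaper by 522.

Plan A: {Site 1, Site 4}: #1→Site 1 13·6=78, #2→Site 1 10·23=230, #3→Site 4 3·19=57, #4→Site 4 8·21=168, #5→Site 1 3·18=54, #6→Site 1 2·25=50, #7→Site 4 9·5=45. Service 682; fixed 583; total 1265.
Plan B: {Site 1, Site 2, Site 3, Site 4}: #1→Site 2 5·6=30, #2→Site 3 3·23=69, #3→Site 3 3·19=57, #4→Site 4 8·21=168, #5→Site 1 3·18=54, #6→Site 1 2·25=50, #7→Site 2 3·5=15. Service 443; fixed 1344; total 1787.
Difference: |1265 − 1787| = 522.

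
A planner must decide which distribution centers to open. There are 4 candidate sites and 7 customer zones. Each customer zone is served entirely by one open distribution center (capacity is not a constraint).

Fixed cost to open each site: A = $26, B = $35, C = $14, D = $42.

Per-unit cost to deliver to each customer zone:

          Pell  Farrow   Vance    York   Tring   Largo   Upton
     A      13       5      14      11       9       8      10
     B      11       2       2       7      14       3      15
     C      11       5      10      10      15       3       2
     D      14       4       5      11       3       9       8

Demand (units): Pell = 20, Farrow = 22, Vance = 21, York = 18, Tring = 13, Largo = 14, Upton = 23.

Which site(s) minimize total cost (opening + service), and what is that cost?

Open B, C and D; minimum total cost 650.

For any fixed open set, each customer zone goes to its cheapest open site; total = fixed + service.
{B, C, D}: Pell→B 11·20=220, Farrow→B 2·22=44, Vance→B 2·21=42, York→B 7·18=126, Tring→D 3·13=39, Largo→B 3·14=42, Upton→C 2·23=46. Service 559; fixed 91; total 650.
{A, B, C, D}: Pell→B 11·20=220, Farrow→B 2·22=44, Vance→B 2·21=42, York→B 7·18=126, Tring→D 3·13=39, Largo→B 3·14=42, Upton→C 2·23=46. Service 559; fixed 117; total 676.
{A, B, C}: Pell→B 11·20=220, Farrow→B 2·22=44, Vance→B 2·21=42, York→B 7·18=126, Tring→A 9·13=117, Largo→B 3·14=42, Upton→C 2·23=46. Service 637; fixed 75; total 712.
{C}: Pell→C 11·20=220, Farrow→C 5·22=110, Vance→C 10·21=210, York→C 10·18=180, Tring→C 15·13=195, Largo→C 3·14=42, Upton→C 2·23=46. Service 1003; fixed 14; total 1017.
No other subset beats 650.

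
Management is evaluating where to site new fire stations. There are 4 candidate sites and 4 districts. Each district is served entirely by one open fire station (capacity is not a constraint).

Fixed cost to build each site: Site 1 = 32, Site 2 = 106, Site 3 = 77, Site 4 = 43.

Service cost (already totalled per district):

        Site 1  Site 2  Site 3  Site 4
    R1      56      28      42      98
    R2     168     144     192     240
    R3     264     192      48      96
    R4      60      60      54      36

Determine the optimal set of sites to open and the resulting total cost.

Open Site 3 only; minimum total cost 413.

For any fixed open set, each district goes to its cheapest open site; total = fixed + service.
{Site 3}: R1→Site 3 42, R2→Site 3 192, R3→Site 3 48, R4→Site 3 54. Service 336; fixed 77; total 413.
{Site 1, Site 3}: service 312 + fixed 109 = 421
{Site 1, Site 4}: R1→Site 1 56, R2→Site 1 168, R3→Site 4 96, R4→Site 4 36. Service 356; fixed 75; total 431.
{Site 1, Site 2, Site 3, Site 4}: R1→Site 2 28, R2→Site 2 144, R3→Site 3 48, R4→Site 4 36. Service 256; fixed 258; total 514.
No other subset beats 413.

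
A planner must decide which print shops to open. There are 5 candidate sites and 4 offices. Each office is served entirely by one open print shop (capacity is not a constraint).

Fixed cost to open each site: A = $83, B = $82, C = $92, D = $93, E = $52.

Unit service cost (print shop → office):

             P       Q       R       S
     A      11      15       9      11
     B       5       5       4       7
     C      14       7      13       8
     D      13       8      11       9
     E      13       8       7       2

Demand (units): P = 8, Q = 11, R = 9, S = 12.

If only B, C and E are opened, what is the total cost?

Total cost: 381

Each office is assigned to its cheapest site among the open ones.
{B, C, E}: P→B 5·8=40, Q→B 5·11=55, R→B 4·9=36, S→E 2·12=24. Service 155; fixed 226; total 381.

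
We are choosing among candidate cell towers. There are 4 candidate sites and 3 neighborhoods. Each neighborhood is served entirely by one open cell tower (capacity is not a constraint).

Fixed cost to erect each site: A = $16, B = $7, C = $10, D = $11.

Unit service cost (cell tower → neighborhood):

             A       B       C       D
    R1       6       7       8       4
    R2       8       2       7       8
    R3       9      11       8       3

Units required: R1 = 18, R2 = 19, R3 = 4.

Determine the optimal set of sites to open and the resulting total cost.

Open B and D; minimum total cost 140.

For any fixed open set, each neighborhood goes to its cheapest open site; total = fixed + service.
{B, D}: R1→D 4·18=72, R2→B 2·19=38, R3→D 3·4=12. Service 122; fixed 18; total 140.
{B, C, D}: service 122 + fixed 28 = 150
{A, B, D}: service 122 + fixed 34 = 156
{A, B, C, D}: R1→D 4·18=72, R2→B 2·19=38, R3→D 3·4=12. Service 122; fixed 44; total 166.
(All 15 nonempty subsets were checked; B and D is lowest.)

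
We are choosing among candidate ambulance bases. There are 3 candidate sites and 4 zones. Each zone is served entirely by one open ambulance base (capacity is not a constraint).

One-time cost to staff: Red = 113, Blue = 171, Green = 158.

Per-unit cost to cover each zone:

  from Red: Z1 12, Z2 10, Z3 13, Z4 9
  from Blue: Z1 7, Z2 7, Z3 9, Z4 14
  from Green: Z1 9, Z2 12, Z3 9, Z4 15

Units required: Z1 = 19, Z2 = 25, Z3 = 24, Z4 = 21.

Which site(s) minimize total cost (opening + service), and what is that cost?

Open Blue only; minimum total cost 989.

For any fixed open set, each zone goes to its cheapest open site; total = fixed + service.
{Blue}: Z1→Blue 7·19=133, Z2→Blue 7·25=175, Z3→Blue 9·24=216, Z4→Blue 14·21=294. Service 818; fixed 171; total 989.
{Red, Blue}: service 713 + fixed 284 = 997
{Red}: service 979 + fixed 113 = 1092
{Red, Blue, Green}: service 713 + fixed 442 = 1155
No other subset beats 989.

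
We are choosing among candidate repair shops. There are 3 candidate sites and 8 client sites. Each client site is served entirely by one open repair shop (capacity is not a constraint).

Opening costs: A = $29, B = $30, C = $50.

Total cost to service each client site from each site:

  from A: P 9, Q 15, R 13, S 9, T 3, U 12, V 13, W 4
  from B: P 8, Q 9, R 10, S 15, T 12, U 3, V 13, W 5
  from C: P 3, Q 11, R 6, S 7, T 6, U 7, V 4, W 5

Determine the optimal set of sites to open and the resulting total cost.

For any fixed open set, each client site goes to its cheapest open site; total = fixed + service.
{C}: P→C 3, Q→C 11, R→C 6, S→C 7, T→C 6, U→C 7, V→C 4, W→C 5. Service 49; fixed 50; total 99.
{B}: service 75 + fixed 30 = 105
{A}: P→A 9, Q→A 15, R→A 13, S→A 9, T→A 3, U→A 12, V→A 13, W→A 4. Service 78; fixed 29; total 107.
{A, B, C}: service 39 + fixed 109 = 148
No other subset beats 99.

Open C only; minimum total cost 99.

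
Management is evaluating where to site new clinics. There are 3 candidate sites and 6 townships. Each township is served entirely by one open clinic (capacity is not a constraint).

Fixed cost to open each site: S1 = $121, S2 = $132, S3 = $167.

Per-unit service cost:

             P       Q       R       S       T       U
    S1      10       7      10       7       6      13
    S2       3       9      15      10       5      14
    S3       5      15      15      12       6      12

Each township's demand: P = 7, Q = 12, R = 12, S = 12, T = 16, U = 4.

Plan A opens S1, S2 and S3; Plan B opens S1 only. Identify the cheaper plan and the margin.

Plan A: {S1, S2, S3}: P→S2 3·7=21, Q→S1 7·12=84, R→S1 10·12=120, S→S1 7·12=84, T→S2 5·16=80, U→S3 12·4=48. Service 437; fixed 420; total 857.
Plan B: {S1}: P→S1 10·7=70, Q→S1 7·12=84, R→S1 10·12=120, S→S1 7·12=84, T→S1 6·16=96, U→S1 13·4=52. Service 506; fixed 121; total 627.
Difference: |857 − 627| = 230.

Plan B is cheaper by 230.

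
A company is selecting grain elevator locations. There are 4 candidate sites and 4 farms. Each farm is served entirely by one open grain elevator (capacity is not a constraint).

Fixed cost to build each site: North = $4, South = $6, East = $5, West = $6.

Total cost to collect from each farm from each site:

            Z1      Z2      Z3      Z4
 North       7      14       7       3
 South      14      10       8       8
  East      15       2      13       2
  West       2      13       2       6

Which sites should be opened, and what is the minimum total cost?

Open East and West; minimum total cost 19.

For any fixed open set, each farm goes to its cheapest open site; total = fixed + service.
{East, West}: Z1→West 2, Z2→East 2, Z3→West 2, Z4→East 2. Service 8; fixed 11; total 19.
{North, East, West}: service 8 + fixed 15 = 23
{South, East, West}: Z1→West 2, Z2→East 2, Z3→West 2, Z4→East 2. Service 8; fixed 17; total 25.
{North, South, East, West}: Z1→West 2, Z2→East 2, Z3→West 2, Z4→East 2. Service 8; fixed 21; total 29.
No other subset beats 19.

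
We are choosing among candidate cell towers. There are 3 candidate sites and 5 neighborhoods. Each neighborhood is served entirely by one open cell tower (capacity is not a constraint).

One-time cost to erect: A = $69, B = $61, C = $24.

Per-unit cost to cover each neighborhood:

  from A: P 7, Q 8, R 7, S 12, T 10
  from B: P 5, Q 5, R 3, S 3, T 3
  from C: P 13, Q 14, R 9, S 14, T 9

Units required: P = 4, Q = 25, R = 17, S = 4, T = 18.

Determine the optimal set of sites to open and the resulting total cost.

For any fixed open set, each neighborhood goes to its cheapest open site; total = fixed + service.
{B}: P→B 5·4=20, Q→B 5·25=125, R→B 3·17=51, S→B 3·4=12, T→B 3·18=54. Service 262; fixed 61; total 323.
{B, C}: P→B 5·4=20, Q→B 5·25=125, R→B 3·17=51, S→B 3·4=12, T→B 3·18=54. Service 262; fixed 85; total 347.
{A, B}: service 262 + fixed 130 = 392
{A, B, C}: service 262 + fixed 154 = 416
No other subset beats 323.

Open B only; minimum total cost 323.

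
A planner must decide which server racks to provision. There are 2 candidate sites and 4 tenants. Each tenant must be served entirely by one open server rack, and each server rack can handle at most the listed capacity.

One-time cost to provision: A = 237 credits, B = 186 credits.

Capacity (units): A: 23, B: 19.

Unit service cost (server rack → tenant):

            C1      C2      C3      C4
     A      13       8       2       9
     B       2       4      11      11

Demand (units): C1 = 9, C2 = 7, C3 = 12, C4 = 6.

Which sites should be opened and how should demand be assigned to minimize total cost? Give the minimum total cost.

Minimum total cost: 547

Open {A, B}: C1→B 2·9=18, C2→B 4·7=28, C3→A 2·12=24, C4→A 9·6=54.
Loads: A carries 18/23, B carries 16/19. Service 124; fixed 423; total 547.
Next best feasible plan costs 587.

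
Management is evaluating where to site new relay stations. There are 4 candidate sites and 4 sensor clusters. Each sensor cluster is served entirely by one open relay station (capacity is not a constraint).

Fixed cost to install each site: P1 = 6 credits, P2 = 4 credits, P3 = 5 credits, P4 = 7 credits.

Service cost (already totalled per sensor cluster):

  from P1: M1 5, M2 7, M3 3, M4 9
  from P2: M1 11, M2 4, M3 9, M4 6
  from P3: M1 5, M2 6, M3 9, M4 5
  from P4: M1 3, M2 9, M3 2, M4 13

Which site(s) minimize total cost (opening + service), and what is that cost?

For any fixed open set, each sensor cluster goes to its cheapest open site; total = fixed + service.
{P2, P4}: M1→P4 3, M2→P2 4, M3→P4 2, M4→P2 6. Service 15; fixed 11; total 26.
{P1, P2}: service 18 + fixed 10 = 28
{P3, P4}: service 16 + fixed 12 = 28
{P1, P2, P3, P4}: service 14 + fixed 22 = 36
(All 15 nonempty subsets were checked; P2 and P4 is lowest.)

Open P2 and P4; minimum total cost 26.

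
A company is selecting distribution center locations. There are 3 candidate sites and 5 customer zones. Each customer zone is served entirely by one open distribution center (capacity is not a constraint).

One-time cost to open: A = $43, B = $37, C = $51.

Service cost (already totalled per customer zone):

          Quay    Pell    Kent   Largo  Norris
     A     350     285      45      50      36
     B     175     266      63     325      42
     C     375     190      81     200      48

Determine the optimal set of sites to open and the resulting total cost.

For any fixed open set, each customer zone goes to its cheapest open site; total = fixed + service.
{A, B, C}: Quay→B 175, Pell→C 190, Kent→A 45, Largo→A 50, Norris→A 36. Service 496; fixed 131; total 627.
{A, B}: service 572 + fixed 80 = 652
{B, C}: service 670 + fixed 88 = 758
{B}: service 871 + fixed 37 = 908
No other subset beats 627.

Open A, B and C; minimum total cost 627.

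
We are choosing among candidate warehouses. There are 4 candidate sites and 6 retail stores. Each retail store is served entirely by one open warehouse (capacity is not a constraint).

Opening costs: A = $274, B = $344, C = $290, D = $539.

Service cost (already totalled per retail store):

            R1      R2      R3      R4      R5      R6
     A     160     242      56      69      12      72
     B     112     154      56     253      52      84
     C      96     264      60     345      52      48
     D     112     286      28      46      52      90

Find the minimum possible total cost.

For any fixed open set, each retail store goes to its cheapest open site; total = fixed + service.
{A}: R1→A 160, R2→A 242, R3→A 56, R4→A 69, R5→A 12, R6→A 72. Service 611; fixed 274; total 885.
{B}: service 711 + fixed 344 = 1055
{A, C}: service 523 + fixed 564 = 1087
{A, B, C, D}: service 384 + fixed 1447 = 1831
No other subset beats 885.

Minimum total cost: 885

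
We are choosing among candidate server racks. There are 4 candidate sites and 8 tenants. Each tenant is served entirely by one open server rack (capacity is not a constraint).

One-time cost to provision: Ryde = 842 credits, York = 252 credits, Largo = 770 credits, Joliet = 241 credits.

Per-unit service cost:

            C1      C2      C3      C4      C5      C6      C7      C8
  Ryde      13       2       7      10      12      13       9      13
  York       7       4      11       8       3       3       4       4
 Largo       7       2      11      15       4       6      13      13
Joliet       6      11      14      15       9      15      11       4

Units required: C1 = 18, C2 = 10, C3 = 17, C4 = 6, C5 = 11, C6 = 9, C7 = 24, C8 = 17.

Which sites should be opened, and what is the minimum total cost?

For any fixed open set, each tenant goes to its cheapest open site; total = fixed + service.
{York}: C1→York 7·18=126, C2→York 4·10=40, C3→York 11·17=187, C4→York 8·6=48, C5→York 3·11=33, C6→York 3·9=27, C7→York 4·24=96, C8→York 4·17=68. Service 625; fixed 252; total 877.
{York, Joliet}: service 607 + fixed 493 = 1100
{Joliet}: C1→Joliet 6·18=108, C2→Joliet 11·10=110, C3→Joliet 14·17=238, C4→Joliet 15·6=90, C5→Joliet 9·11=99, C6→Joliet 15·9=135, C7→Joliet 11·24=264, C8→Joliet 4·17=68. Service 1112; fixed 241; total 1353.
{Ryde, York, Largo, Joliet}: C1→Joliet 6·18=108, C2→Ryde 2·10=20, C3→Ryde 7·17=119, C4→York 8·6=48, C5→York 3·11=33, C6→York 3·9=27, C7→York 4·24=96, C8→York 4·17=68. Service 519; fixed 2105; total 2624.
(All 15 nonempty subsets were checked; York only is lowest.)

Open York only; minimum total cost 877.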